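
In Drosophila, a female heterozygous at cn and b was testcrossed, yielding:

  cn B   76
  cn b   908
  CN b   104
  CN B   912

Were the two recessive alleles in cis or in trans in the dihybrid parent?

cis

The two most frequent classes are CN B (912) and cn b (908); these are the parental (non-recombinant) types.
So the F1 carried CN B on one chromosome and cn b on the other — the recessive alleles are on the same chromosome (cis / coupling).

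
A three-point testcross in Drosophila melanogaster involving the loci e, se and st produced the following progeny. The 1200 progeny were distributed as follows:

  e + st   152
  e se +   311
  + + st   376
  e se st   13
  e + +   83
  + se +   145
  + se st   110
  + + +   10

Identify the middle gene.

The two most frequent reciprocal classes, e se + and + + st, are the parental types, so the F1 was e se + / + + st.
The two rarest classes, e se st and + + +, are the double crossovers. Comparing them with the parentals, only the st allele has switched, so st is the middle locus and the order is e – st – se.

st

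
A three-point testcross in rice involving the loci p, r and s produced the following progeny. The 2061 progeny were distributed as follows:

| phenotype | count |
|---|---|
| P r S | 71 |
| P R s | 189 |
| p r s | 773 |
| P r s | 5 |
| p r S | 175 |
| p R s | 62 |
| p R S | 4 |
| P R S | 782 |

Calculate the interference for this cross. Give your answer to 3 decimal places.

0.650

The two most frequent reciprocal classes, p r s and P R S, are the parental types, so the F1 was p r s / P R S.
The two rarest classes, P r s and p R S, are the double crossovers. Comparing them with the parentals, only the p allele has switched, so p is the middle locus and the order is r – p – s.
r–p: (133 + 9)/2061 = 0.0689; p–s: (364 + 9)/2061 = 0.1810.
Expected DCO frequency = 0.0689 × 0.1810 ≈ 0.01247; observed = 9/2061 ≈ 0.00437.
Coefficient of coincidence = 0.00437/0.01247 ≈ 0.350; interference = 1 − 0.350 = 0.650.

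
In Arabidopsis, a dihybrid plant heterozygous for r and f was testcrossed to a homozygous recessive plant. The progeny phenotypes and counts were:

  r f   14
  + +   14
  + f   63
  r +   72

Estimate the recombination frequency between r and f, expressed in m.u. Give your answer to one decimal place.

17.2 m.u.

The two most frequent classes, + f (63) and r + (72), are the parental types, so the F1 was + f / r +.
The recombinant classes are + + and r f: 14 + 14 = 28.
Recombination frequency = 28/163 = 0.1718 ≈ 17.2%, i.e. 17.2 m.u.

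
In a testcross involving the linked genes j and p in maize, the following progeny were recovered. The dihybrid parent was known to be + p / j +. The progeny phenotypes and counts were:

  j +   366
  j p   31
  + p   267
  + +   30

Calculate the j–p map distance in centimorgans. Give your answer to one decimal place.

8.8 centimorgans

The recombinant classes are + + and j p: 30 + 31 = 61.
Recombination frequency = 61/694 = 0.0879 ≈ 8.8%, i.e. 8.8 centimorgans.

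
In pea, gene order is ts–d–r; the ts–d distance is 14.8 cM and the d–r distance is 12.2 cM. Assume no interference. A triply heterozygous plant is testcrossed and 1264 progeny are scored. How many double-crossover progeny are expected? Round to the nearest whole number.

23

Map distances give recombination frequencies of 0.148 and 0.122 for the two intervals.
With no interference, expected double-crossover frequency = 0.148 × 0.122 = 0.01806.
Expected number = 0.01806 × 1264 = 22.82 ≈ 23.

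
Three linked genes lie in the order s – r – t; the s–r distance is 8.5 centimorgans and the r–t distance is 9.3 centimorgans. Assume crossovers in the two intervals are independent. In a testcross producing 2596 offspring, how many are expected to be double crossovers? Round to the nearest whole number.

Map distances give recombination frequencies of 0.085 and 0.093 for the two intervals.
With no interference, expected double-crossover frequency = 0.085 × 0.093 = 0.00791.
Expected number = 0.00791 × 2596 = 20.52 ≈ 21.

21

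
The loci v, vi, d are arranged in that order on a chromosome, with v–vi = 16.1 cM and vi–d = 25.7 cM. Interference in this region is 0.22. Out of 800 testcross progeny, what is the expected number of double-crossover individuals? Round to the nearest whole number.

Map distances give recombination frequencies of 0.161 and 0.257 for the two intervals.
With interference 0.22 (so coincidence = 0.78), expected double-crossover frequency = 0.161 × 0.257 × 0.78 = 0.03227.
Expected number = 0.03227 × 800 = 25.82 ≈ 26.

26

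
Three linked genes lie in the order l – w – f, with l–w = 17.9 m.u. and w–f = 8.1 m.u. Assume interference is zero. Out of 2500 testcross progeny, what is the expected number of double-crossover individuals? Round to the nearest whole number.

36

Map distances give recombination frequencies of 0.179 and 0.081 for the two intervals.
With no interference, expected double-crossover frequency = 0.179 × 0.081 = 0.01450.
Expected number = 0.01450 × 2500 = 36.25 ≈ 36.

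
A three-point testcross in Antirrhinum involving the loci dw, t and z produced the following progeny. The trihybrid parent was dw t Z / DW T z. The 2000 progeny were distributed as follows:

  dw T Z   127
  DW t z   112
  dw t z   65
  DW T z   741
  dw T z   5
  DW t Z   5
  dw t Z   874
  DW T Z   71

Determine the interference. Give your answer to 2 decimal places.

The two rarest classes, DW t Z and dw T z, are the double crossovers. Comparing them with the parentals, only the dw allele has switched, so dw is the middle locus and the order is z – dw – t.
z–dw: (136 + 10)/2000 = 0.0730; dw–t: (239 + 10)/2000 = 0.1245.
Expected DCO frequency = 0.0730 × 0.1245 ≈ 0.00909; observed = 10/2000 ≈ 0.00500.
Coefficient of coincidence = 0.00500/0.00909 ≈ 0.55; interference = 1 − 0.55 = 0.45.

0.45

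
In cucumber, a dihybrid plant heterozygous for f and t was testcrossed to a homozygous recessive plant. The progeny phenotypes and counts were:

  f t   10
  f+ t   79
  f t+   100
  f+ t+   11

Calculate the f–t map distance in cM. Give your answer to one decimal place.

The two most frequent classes, f+ t (79) and f t+ (100), are the parental types, so the F1 was f+ t / f t+.
The recombinant classes are f+ t+ and f t: 11 + 10 = 21.
Recombination frequency = 21/200 = 0.1050 ≈ 10.5%, i.e. 10.5 cM.

10.5 cM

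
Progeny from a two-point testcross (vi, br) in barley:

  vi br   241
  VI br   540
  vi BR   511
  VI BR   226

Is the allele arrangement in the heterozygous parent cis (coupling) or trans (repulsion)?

The two most frequent classes are VI br (540) and vi BR (511); these are the parental (non-recombinant) types.
So the F1 carried VI br on one chromosome and vi BR on the other — the recessive alleles are on opposite chromosomes (trans / repulsion).

trans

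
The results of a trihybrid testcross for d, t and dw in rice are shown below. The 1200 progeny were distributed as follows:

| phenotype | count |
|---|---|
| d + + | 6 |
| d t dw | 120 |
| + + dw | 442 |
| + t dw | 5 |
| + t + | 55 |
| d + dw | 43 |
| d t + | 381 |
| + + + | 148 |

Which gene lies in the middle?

t

The two most frequent reciprocal classes, d t + and + + dw, are the parental types, so the F1 was d t + / + + dw.
The two rarest classes, d + + and + t dw, are the double crossovers. Comparing them with the parentals, only the t allele has switched, so t is the middle locus and the order is d – t – dw.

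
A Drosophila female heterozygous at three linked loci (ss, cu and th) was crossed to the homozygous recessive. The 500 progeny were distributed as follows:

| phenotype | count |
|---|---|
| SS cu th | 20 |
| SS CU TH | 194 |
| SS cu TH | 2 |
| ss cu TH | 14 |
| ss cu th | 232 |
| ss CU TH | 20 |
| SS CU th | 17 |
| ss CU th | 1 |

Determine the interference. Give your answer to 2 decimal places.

-0.03

The two most frequent reciprocal classes, SS CU TH and ss cu th, are the parental types, so the F1 was SS CU TH / ss cu th.
The two rarest classes, SS cu TH and ss CU th, are the double crossovers. Comparing them with the parentals, only the cu allele has switched, so cu is the middle locus and the order is th – cu – ss.
th–cu: (31 + 3)/500 = 0.0680; cu–ss: (40 + 3)/500 = 0.0860.
Expected DCO frequency = 0.0680 × 0.0860 ≈ 0.00585; observed = 3/500 ≈ 0.00600.
Coefficient of coincidence = 0.00600/0.00585 ≈ 1.03; interference = 1 − 1.03 = -0.03.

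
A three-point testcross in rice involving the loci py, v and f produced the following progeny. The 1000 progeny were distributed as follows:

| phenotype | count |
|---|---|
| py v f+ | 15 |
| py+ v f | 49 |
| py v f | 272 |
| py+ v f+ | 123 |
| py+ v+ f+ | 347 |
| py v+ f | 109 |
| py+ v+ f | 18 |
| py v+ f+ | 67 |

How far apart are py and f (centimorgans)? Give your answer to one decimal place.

14.9 centimorgans

The two most frequent reciprocal classes, py+ v+ f+ and py v f, are the parental types, so the F1 was py+ v+ f+ / py v f.
The two rarest classes, py+ v+ f and py v f+, are the double crossovers. Comparing them with the parentals, only the f allele has switched, so f is the middle locus and the order is v – f – py.
Crossovers in the f–py interval produce the single-crossover classes py v+ f+ and py+ v f (67 + 49 = 116) plus the double crossovers (33).
RF(f–py) = (116 + 33) / 1000 = 149/1000 = 0.1490 → 14.9 centimorgans.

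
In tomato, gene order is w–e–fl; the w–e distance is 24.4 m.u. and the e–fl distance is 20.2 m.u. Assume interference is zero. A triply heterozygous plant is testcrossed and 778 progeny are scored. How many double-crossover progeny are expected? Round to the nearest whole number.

38

Map distances give recombination frequencies of 0.244 and 0.202 for the two intervals.
With no interference, expected double-crossover frequency = 0.244 × 0.202 = 0.04929.
Expected number = 0.04929 × 778 = 38.35 ≈ 38.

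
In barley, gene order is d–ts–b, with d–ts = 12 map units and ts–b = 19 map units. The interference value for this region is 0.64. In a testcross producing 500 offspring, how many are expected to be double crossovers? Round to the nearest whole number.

4

Map distances give recombination frequencies of 0.120 and 0.190 for the two intervals.
With interference 0.64 (so coincidence = 0.36), expected double-crossover frequency = 0.120 × 0.190 × 0.36 = 0.00821.
Expected number = 0.00821 × 500 = 4.10 ≈ 4.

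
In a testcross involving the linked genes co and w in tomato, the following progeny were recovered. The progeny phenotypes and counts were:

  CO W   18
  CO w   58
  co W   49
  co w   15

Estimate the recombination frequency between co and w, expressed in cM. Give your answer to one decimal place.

23.6 cM

The two most frequent classes, CO w (58) and co W (49), are the parental types, so the F1 was CO w / co W.
The recombinant classes are CO W and co w: 18 + 15 = 33.
Recombination frequency = 33/140 = 0.2357 ≈ 23.6%, i.e. 23.6 cM.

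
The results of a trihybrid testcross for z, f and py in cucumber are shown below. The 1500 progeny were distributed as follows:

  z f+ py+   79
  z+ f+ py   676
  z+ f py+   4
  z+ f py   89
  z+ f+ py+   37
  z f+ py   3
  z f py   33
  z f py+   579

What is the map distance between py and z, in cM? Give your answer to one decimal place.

5.1 cM

The two most frequent reciprocal classes, z+ f+ py and z f py+, are the parental types, so the F1 was z+ f+ py / z f py+.
The two rarest classes, z f+ py and z+ f py+, are the double crossovers. Comparing them with the parentals, only the z allele has switched, so z is the middle locus and the order is py – z – f.
Crossovers in the py–z interval produce the single-crossover classes z+ f+ py+ and z f py (37 + 33 = 70) plus the double crossovers (7).
RF(py–z) = (70 + 7) / 1500 = 77/1500 = 0.0513 → 5.1 cM.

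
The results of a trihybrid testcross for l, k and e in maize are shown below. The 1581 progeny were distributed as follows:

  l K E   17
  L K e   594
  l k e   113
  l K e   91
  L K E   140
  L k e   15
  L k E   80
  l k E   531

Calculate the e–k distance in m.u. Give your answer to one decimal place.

18.0 m.u.

The two most frequent reciprocal classes, L K e and l k E, are the parental types, so the F1 was L K e / l k E.
The two rarest classes, L k e and l K E, are the double crossovers. Comparing them with the parentals, only the k allele has switched, so k is the middle locus and the order is l – k – e.
Crossovers in the k–e interval produce the single-crossover classes L K E and l k e (140 + 113 = 253) plus the double crossovers (32).
RF(k–e) = (253 + 32) / 1581 = 285/1581 = 0.1803 → 18.0 m.u.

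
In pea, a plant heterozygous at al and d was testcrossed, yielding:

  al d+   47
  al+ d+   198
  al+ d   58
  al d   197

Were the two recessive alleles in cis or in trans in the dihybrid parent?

The two most frequent classes are al+ d+ (198) and al d (197); these are the parental (non-recombinant) types.
So the F1 carried al+ d+ on one chromosome and al d on the other — the recessive alleles are on the same chromosome (cis / coupling).

cis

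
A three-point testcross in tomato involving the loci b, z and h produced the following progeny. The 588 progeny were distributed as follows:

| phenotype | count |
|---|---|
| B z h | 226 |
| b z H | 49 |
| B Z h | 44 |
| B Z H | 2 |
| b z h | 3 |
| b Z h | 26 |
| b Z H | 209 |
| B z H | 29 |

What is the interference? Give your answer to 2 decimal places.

0.50

The two most frequent reciprocal classes, B z h and b Z H, are the parental types, so the F1 was B z h / b Z H.
The two rarest classes, b z h and B Z H, are the double crossovers. Comparing them with the parentals, only the b allele has switched, so b is the middle locus and the order is z – b – h.
z–b: (93 + 5)/588 = 0.1667; b–h: (55 + 5)/588 = 0.1020.
Expected DCO frequency = 0.1667 × 0.1020 ≈ 0.01700; observed = 5/588 ≈ 0.00850.
Coefficient of coincidence = 0.00850/0.01700 ≈ 0.50; interference = 1 − 0.50 = 0.50.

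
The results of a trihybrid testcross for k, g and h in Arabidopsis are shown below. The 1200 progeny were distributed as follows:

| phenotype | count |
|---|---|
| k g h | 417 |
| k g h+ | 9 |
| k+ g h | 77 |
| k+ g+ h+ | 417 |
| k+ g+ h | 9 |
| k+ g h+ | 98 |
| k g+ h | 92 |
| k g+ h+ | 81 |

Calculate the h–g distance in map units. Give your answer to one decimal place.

The two most frequent reciprocal classes, k g h and k+ g+ h+, are the parental types, so the F1 was k g h / k+ g+ h+.
The two rarest classes, k g h+ and k+ g+ h, are the double crossovers. Comparing them with the parentals, only the h allele has switched, so h is the middle locus and the order is k – h – g.
Crossovers in the h–g interval produce the single-crossover classes k g+ h and k+ g h+ (92 + 98 = 190) plus the double crossovers (18).
RF(h–g) = (190 + 18) / 1200 = 208/1200 = 0.1733 → 17.3 map units.

17.3 map units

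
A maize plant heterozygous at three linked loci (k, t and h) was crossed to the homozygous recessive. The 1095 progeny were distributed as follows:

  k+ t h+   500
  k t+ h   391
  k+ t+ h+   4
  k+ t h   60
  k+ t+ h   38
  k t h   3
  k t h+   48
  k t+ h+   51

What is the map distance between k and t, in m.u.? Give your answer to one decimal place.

8.5 m.u.

The two most frequent reciprocal classes, k+ t h+ and k t+ h, are the parental types, so the F1 was k+ t h+ / k t+ h.
The two rarest classes, k+ t+ h+ and k t h, are the double crossovers. Comparing them with the parentals, only the t allele has switched, so t is the middle locus and the order is k – t – h.
Crossovers in the k–t interval produce the single-crossover classes k t h+ and k+ t+ h (48 + 38 = 86) plus the double crossovers (7).
RF(k–t) = (86 + 7) / 1095 = 93/1095 = 0.0849 → 8.5 m.u.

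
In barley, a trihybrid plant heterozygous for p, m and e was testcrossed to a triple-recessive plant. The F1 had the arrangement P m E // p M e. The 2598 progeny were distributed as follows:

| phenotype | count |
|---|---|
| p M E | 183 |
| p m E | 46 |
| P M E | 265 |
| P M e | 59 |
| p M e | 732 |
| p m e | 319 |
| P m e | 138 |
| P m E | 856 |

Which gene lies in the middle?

The two rarest classes, p m E and P M e, are the double crossovers. Comparing them with the parentals, only the p allele has switched, so p is the middle locus and the order is e – p – m.

p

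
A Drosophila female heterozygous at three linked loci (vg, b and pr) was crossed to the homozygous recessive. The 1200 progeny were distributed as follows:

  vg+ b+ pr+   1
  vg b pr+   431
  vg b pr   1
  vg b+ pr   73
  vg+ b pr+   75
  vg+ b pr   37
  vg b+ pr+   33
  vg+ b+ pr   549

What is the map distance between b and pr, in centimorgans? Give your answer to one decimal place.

6.0 centimorgans

The two most frequent reciprocal classes, vg b pr+ and vg+ b+ pr, are the parental types, so the F1 was vg b pr+ / vg+ b+ pr.
The two rarest classes, vg b pr and vg+ b+ pr+, are the double crossovers. Comparing them with the parentals, only the pr allele has switched, so pr is the middle locus and the order is vg – pr – b.
Crossovers in the pr–b interval produce the single-crossover classes vg b+ pr+ and vg+ b pr (33 + 37 = 70) plus the double crossovers (2).
RF(pr–b) = (70 + 2) / 1200 = 72/1200 = 0.0600 → 6.0 centimorgans.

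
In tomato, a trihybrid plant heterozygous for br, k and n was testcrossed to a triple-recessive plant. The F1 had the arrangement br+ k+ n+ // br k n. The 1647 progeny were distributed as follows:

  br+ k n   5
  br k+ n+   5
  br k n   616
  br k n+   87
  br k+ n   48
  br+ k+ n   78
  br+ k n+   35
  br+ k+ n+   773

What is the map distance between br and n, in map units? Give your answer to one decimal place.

The two rarest classes, br k+ n+ and br+ k n, are the double crossovers. Comparing them with the parentals, only the br allele has switched, so br is the middle locus and the order is k – br – n.
Crossovers in the br–n interval produce the single-crossover classes br+ k+ n and br k n+ (78 + 87 = 165) plus the double crossovers (10).
RF(br–n) = (165 + 10) / 1647 = 175/1647 = 0.1063 → 10.6 map units.

10.6 map units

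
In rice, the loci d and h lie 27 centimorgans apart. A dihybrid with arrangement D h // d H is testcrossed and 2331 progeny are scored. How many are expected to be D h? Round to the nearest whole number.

851

A map distance of 27 centimorgans corresponds to a recombination frequency of 0.270.
The F1 is D h / d H, so D h is a parental gamete class with expected frequency (1 − r)/2 = 0.730/2 = 0.3650.
Expected number = 0.3650 × 2331 = 850.81 ≈ 851.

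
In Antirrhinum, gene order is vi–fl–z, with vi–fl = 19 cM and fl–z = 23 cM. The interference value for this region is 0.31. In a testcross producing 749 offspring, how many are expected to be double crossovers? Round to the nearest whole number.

Map distances give recombination frequencies of 0.190 and 0.230 for the two intervals.
With interference 0.31 (so coincidence = 0.69), expected double-crossover frequency = 0.190 × 0.230 × 0.69 = 0.03015.
Expected number = 0.03015 × 749 = 22.58 ≈ 23.

23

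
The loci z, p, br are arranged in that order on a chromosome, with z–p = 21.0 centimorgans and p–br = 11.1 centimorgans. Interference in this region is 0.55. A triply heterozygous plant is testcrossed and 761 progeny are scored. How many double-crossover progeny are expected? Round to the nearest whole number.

Map distances give recombination frequencies of 0.210 and 0.111 for the two intervals.
With interference 0.55 (so coincidence = 0.45), expected double-crossover frequency = 0.210 × 0.111 × 0.45 = 0.01049.
Expected number = 0.01049 × 761 = 7.98 ≈ 8.

8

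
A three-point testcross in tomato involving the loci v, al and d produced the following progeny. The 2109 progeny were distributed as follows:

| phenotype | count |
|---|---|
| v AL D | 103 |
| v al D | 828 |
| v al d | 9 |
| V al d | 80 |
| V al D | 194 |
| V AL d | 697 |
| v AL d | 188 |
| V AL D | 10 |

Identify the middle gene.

d

The two most frequent reciprocal classes, v al D and V AL d, are the parental types, so the F1 was v al D / V AL d.
The two rarest classes, v al d and V AL D, are the double crossovers. Comparing them with the parentals, only the d allele has switched, so d is the middle locus and the order is al – d – v.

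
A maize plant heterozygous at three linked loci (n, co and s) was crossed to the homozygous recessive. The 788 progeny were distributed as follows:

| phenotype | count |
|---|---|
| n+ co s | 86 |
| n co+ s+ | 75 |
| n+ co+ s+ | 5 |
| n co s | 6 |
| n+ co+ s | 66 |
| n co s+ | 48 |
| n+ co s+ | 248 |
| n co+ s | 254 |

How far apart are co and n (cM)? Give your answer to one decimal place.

The two most frequent reciprocal classes, n+ co s+ and n co+ s, are the parental types, so the F1 was n+ co s+ / n co+ s.
The two rarest classes, n+ co+ s+ and n co s, are the double crossovers. Comparing them with the parentals, only the co allele has switched, so co is the middle locus and the order is s – co – n.
Crossovers in the co–n interval produce the single-crossover classes n co s+ and n+ co+ s (48 + 66 = 114) plus the double crossovers (11).
RF(co–n) = (114 + 11) / 788 = 125/788 = 0.1586 → 15.9 cM.

15.9 cM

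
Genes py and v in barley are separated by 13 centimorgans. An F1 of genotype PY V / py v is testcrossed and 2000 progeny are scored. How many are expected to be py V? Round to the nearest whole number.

130

A map distance of 13 centimorgans corresponds to a recombination frequency of 0.130.
The F1 is PY V / py v, so py V is a recombinant gamete class with expected frequency r/2 = 0.130/2 = 0.0650.
Expected number = 0.0650 × 2000 = 130.00 ≈ 130.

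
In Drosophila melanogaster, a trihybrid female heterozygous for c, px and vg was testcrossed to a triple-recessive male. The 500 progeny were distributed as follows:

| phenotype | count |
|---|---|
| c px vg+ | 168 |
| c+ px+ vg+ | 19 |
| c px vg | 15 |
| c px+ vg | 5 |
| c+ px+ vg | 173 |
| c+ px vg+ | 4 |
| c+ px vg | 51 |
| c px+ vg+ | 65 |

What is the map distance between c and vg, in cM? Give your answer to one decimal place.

The two most frequent reciprocal classes, c+ px+ vg and c px vg+, are the parental types, so the F1 was c+ px+ vg / c px vg+.
The two rarest classes, c px+ vg and c+ px vg+, are the double crossovers. Comparing them with the parentals, only the c allele has switched, so c is the middle locus and the order is px – c – vg.
Crossovers in the c–vg interval produce the single-crossover classes c+ px+ vg+ and c px vg (19 + 15 = 34) plus the double crossovers (9).
RF(c–vg) = (34 + 9) / 500 = 43/500 = 0.0860 → 8.6 cM.

8.6 cM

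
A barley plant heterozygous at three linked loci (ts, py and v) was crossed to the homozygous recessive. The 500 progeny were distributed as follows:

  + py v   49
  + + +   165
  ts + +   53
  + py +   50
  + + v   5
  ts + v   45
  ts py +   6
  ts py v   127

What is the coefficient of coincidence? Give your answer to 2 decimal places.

0.46

The two most frequent reciprocal classes, ts py v and + + +, are the parental types, so the F1 was ts py v / + + +.
The two rarest classes, ts py + and + + v, are the double crossovers. Comparing them with the parentals, only the v allele has switched, so v is the middle locus and the order is py – v – ts.
py–v: (95 + 11)/500 = 0.2120; v–ts: (102 + 11)/500 = 0.2260.
Expected DCO frequency = 0.2120 × 0.2260 ≈ 0.04791; observed = 11/500 ≈ 0.02200.
Coefficient of coincidence = 0.02200/0.04791 ≈ 0.46.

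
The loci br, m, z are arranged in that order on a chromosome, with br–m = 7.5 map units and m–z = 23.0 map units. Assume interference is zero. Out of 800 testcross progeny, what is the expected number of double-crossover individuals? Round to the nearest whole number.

Map distances give recombination frequencies of 0.075 and 0.230 for the two intervals.
With no interference, expected double-crossover frequency = 0.075 × 0.230 = 0.01725.
Expected number = 0.01725 × 800 = 13.80 ≈ 14.

14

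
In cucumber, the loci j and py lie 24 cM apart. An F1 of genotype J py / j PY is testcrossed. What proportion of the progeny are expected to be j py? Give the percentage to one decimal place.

A map distance of 24 cM corresponds to a recombination frequency of 0.240.
The F1 is J py / j PY, so j py is a recombinant gamete class with expected frequency r/2 = 0.240/2 = 0.1200.
That is 0.1200 = 12.0% of the progeny.

12.0%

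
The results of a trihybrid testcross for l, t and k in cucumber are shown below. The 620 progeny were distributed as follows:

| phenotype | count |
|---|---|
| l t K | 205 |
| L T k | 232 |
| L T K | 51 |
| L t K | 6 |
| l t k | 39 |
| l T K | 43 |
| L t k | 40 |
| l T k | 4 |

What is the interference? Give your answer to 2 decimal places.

0.33

The two most frequent reciprocal classes, L T k and l t K, are the parental types, so the F1 was L T k / l t K.
The two rarest classes, l T k and L t K, are the double crossovers. Comparing them with the parentals, only the l allele has switched, so l is the middle locus and the order is k – l – t.
k–l: (90 + 10)/620 = 0.1613; l–t: (83 + 10)/620 = 0.1500.
Expected DCO frequency = 0.1613 × 0.1500 ≈ 0.02419; observed = 10/620 ≈ 0.01613.
Coefficient of coincidence = 0.01613/0.02419 ≈ 0.67; interference = 1 − 0.67 = 0.33.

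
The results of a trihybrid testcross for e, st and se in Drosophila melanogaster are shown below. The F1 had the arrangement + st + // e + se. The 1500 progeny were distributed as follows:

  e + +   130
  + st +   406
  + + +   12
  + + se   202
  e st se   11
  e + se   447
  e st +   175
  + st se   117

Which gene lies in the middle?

st

The two rarest classes, + + + and e st se, are the double crossovers. Comparing them with the parentals, only the st allele has switched, so st is the middle locus and the order is e – st – se.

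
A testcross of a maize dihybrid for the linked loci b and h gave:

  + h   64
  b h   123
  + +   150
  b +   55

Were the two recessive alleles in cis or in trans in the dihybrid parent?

cis

The two most frequent classes are + + (150) and b h (123); these are the parental (non-recombinant) types.
So the F1 carried + + on one chromosome and b h on the other — the recessive alleles are on the same chromosome (cis / coupling).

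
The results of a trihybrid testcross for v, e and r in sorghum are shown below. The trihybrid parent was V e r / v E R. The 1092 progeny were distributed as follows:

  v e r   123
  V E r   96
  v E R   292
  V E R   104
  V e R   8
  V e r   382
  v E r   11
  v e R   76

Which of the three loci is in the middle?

The two rarest classes, V e R and v E r, are the double crossovers. Comparing them with the parentals, only the r allele has switched, so r is the middle locus and the order is v – r – e.

r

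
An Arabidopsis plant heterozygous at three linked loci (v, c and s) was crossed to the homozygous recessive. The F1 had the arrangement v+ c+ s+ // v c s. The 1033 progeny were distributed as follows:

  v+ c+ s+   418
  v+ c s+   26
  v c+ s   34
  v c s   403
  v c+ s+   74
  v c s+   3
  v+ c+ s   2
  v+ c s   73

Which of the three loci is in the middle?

The two rarest classes, v+ c+ s and v c s+, are the double crossovers. Comparing them with the parentals, only the s allele has switched, so s is the middle locus and the order is v – s – c.

s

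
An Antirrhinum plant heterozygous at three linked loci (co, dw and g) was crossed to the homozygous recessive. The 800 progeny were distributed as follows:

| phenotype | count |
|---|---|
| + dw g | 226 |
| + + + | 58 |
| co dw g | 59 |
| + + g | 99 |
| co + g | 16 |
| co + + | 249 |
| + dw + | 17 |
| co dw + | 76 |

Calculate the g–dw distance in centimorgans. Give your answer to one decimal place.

26.0 centimorgans

The two most frequent reciprocal classes, co + + and + dw g, are the parental types, so the F1 was co + + / + dw g.
The two rarest classes, co + g and + dw +, are the double crossovers. Comparing them with the parentals, only the g allele has switched, so g is the middle locus and the order is co – g – dw.
Crossovers in the g–dw interval produce the single-crossover classes co dw + and + + g (76 + 99 = 175) plus the double crossovers (33).
RF(g–dw) = (175 + 33) / 800 = 208/800 = 0.2600 → 26.0 centimorgans.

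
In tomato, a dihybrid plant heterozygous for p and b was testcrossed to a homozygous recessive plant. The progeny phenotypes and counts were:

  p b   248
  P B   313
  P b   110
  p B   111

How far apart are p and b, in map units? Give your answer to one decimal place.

28.3 map units

The two most frequent classes, P B (313) and p b (248), are the parental types, so the F1 was P B / p b.
The recombinant classes are P b and p B: 110 + 111 = 221.
Recombination frequency = 221/782 = 0.2826 ≈ 28.3%, i.e. 28.3 map units.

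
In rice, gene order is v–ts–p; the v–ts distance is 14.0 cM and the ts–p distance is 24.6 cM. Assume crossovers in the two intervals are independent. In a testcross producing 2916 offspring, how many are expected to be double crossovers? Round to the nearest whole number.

100

Map distances give recombination frequencies of 0.140 and 0.246 for the two intervals.
With no interference, expected double-crossover frequency = 0.140 × 0.246 = 0.03444.
Expected number = 0.03444 × 2916 = 100.43 ≈ 100.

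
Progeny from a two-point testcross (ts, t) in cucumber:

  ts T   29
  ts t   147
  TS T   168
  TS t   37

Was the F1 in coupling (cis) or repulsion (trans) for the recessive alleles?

cis

The two most frequent classes are TS T (168) and ts t (147); these are the parental (non-recombinant) types.
So the F1 carried TS T on one chromosome and ts t on the other — the recessive alleles are on the same chromosome (cis / coupling).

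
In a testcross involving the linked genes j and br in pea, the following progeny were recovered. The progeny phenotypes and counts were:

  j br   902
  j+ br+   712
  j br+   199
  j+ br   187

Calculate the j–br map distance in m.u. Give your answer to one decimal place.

19.3 m.u.

The two most frequent classes, j+ br+ (712) and j br (902), are the parental types, so the F1 was j+ br+ / j br.
The recombinant classes are j+ br and j br+: 187 + 199 = 386.
Recombination frequency = 386/2000 = 0.1930 ≈ 19.3%, i.e. 19.3 m.u.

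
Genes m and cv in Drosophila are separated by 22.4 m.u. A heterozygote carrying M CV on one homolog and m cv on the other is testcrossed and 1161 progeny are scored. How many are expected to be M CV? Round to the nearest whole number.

A map distance of 22.4 m.u. corresponds to a recombination frequency of 0.224.
The F1 is M CV / m cv, so M CV is a parental gamete class with expected frequency (1 − r)/2 = 0.776/2 = 0.3880.
Expected number = 0.3880 × 1161 = 450.47 ≈ 450.

450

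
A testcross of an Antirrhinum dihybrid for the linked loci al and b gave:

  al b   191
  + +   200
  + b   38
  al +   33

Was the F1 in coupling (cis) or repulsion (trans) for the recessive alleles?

cis

The two most frequent classes are + + (200) and al b (191); these are the parental (non-recombinant) types.
So the F1 carried + + on one chromosome and al b on the other — the recessive alleles are on the same chromosome (cis / coupling).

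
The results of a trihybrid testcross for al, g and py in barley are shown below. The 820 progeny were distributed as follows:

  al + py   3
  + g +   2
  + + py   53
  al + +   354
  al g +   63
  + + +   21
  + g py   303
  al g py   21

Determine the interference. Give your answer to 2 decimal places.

0.28

The two most frequent reciprocal classes, al + + and + g py, are the parental types, so the F1 was al + + / + g py.
The two rarest classes, al + py and + g +, are the double crossovers. Comparing them with the parentals, only the py allele has switched, so py is the middle locus and the order is al – py – g.
al–py: (42 + 5)/820 = 0.0573; py–g: (116 + 5)/820 = 0.1476.
Expected DCO frequency = 0.0573 × 0.1476 ≈ 0.00846; observed = 5/820 ≈ 0.00610.
Coefficient of coincidence = 0.00610/0.00846 ≈ 0.72; interference = 1 − 0.72 = 0.28.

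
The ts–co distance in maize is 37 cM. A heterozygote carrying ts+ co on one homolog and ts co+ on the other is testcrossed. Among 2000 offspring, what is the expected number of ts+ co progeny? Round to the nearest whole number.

630

A map distance of 37 cM corresponds to a recombination frequency of 0.370.
The F1 is ts+ co / ts co+, so ts+ co is a parental gamete class with expected frequency (1 − r)/2 = 0.630/2 = 0.3150.
Expected number = 0.3150 × 2000 = 630.00 ≈ 630.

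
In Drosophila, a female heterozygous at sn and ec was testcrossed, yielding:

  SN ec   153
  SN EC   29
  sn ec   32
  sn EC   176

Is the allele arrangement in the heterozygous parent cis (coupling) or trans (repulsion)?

The two most frequent classes are SN ec (153) and sn EC (176); these are the parental (non-recombinant) types.
So the F1 carried SN ec on one chromosome and sn EC on the other — the recessive alleles are on opposite chromosomes (trans / repulsion).

trans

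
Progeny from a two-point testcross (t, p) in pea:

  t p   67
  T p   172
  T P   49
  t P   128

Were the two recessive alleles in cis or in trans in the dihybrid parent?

The two most frequent classes are T p (172) and t P (128); these are the parental (non-recombinant) types.
So the F1 carried T p on one chromosome and t P on the other — the recessive alleles are on opposite chromosomes (trans / repulsion).

trans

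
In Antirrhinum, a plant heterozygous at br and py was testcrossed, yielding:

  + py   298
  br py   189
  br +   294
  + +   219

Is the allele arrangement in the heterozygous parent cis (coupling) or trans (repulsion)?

trans

The two most frequent classes are + py (298) and br + (294); these are the parental (non-recombinant) types.
So the F1 carried + py on one chromosome and br + on the other — the recessive alleles are on opposite chromosomes (trans / repulsion).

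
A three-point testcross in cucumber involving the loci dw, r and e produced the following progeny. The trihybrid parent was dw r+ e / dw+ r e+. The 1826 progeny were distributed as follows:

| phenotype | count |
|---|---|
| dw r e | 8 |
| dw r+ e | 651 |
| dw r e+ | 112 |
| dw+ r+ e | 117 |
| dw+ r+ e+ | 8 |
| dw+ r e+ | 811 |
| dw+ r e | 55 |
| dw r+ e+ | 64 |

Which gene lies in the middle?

The two rarest classes, dw r e and dw+ r+ e+, are the double crossovers. Comparing them with the parentals, only the r allele has switched, so r is the middle locus and the order is e – r – dw.

r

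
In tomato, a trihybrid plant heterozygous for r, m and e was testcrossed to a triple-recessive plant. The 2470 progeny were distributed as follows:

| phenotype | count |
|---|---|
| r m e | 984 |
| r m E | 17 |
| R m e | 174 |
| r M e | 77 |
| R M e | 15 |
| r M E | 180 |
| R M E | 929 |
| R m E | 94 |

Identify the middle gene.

The two most frequent reciprocal classes, R M E and r m e, are the parental types, so the F1 was R M E / r m e.
The two rarest classes, R M e and r m E, are the double crossovers. Comparing them with the parentals, only the e allele has switched, so e is the middle locus and the order is r – e – m.

e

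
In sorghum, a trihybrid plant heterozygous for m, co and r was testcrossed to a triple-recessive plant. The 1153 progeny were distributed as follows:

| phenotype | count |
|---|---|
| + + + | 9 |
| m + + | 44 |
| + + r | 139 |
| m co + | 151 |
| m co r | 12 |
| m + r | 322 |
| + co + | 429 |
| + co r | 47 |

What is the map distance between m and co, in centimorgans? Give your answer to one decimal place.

27.0 centimorgans

The two most frequent reciprocal classes, + co + and m + r, are the parental types, so the F1 was + co + / m + r.
The two rarest classes, + + + and m co r, are the double crossovers. Comparing them with the parentals, only the co allele has switched, so co is the middle locus and the order is r – co – m.
Crossovers in the co–m interval produce the single-crossover classes m co + and + + r (151 + 139 = 290) plus the double crossovers (21).
RF(co–m) = (290 + 21) / 1153 = 311/1153 = 0.2697 → 27.0 centimorgans.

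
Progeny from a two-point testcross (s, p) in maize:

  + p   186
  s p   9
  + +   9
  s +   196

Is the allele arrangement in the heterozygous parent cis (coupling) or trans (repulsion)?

trans

The two most frequent classes are + p (186) and s + (196); these are the parental (non-recombinant) types.
So the F1 carried + p on one chromosome and s + on the other — the recessive alleles are on opposite chromosomes (trans / repulsion).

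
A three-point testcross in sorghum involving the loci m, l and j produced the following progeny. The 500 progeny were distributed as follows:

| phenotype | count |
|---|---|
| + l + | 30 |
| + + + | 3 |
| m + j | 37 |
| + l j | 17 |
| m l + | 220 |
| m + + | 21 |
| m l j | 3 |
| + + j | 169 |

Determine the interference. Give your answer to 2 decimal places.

0.07

The two most frequent reciprocal classes, + + j and m l +, are the parental types, so the F1 was + + j / m l +.
The two rarest classes, + + + and m l j, are the double crossovers. Comparing them with the parentals, only the j allele has switched, so j is the middle locus and the order is l – j – m.
l–j: (38 + 6)/500 = 0.0880; j–m: (67 + 6)/500 = 0.1460.
Expected DCO frequency = 0.0880 × 0.1460 ≈ 0.01285; observed = 6/500 ≈ 0.01200.
Coefficient of coincidence = 0.01200/0.01285 ≈ 0.93; interference = 1 − 0.93 = 0.07.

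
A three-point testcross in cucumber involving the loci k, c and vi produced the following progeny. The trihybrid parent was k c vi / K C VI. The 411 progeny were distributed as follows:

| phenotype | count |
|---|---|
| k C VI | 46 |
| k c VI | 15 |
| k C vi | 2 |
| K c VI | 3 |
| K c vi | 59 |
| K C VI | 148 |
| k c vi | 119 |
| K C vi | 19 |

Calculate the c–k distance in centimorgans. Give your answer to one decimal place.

26.8 centimorgans

The two rarest classes, k C vi and K c VI, are the double crossovers. Comparing them with the parentals, only the c allele has switched, so c is the middle locus and the order is k – c – vi.
Crossovers in the k–c interval produce the single-crossover classes K c vi and k C VI (59 + 46 = 105) plus the double crossovers (5).
RF(k–c) = (105 + 5) / 411 = 110/411 = 0.2676 → 26.8 centimorgans.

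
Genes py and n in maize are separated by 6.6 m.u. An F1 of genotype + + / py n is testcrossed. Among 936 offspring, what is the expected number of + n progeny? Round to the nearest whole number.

31

A map distance of 6.6 m.u. corresponds to a recombination frequency of 0.066.
The F1 is + + / py n, so + n is a recombinant gamete class with expected frequency r/2 = 0.066/2 = 0.0330.
Expected number = 0.0330 × 936 = 30.89 ≈ 31.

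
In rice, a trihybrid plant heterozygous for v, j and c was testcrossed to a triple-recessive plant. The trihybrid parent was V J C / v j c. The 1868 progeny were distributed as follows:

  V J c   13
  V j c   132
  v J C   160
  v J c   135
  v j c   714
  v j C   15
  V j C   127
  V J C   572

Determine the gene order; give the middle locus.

c

The two rarest classes, V J c and v j C, are the double crossovers. Comparing them with the parentals, only the c allele has switched, so c is the middle locus and the order is j – c – v.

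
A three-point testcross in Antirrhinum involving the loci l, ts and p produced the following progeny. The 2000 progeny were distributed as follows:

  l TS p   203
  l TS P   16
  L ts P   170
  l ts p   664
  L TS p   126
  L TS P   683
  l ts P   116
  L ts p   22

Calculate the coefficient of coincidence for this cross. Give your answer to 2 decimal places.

The two most frequent reciprocal classes, L TS P and l ts p, are the parental types, so the F1 was L TS P / l ts p.
The two rarest classes, l TS P and L ts p, are the double crossovers. Comparing them with the parentals, only the l allele has switched, so l is the middle locus and the order is ts – l – p.
ts–l: (373 + 38)/2000 = 0.2055; l–p: (242 + 38)/2000 = 0.1400.
Expected DCO frequency = 0.2055 × 0.1400 ≈ 0.02877; observed = 38/2000 ≈ 0.01900.
Coefficient of coincidence = 0.01900/0.02877 ≈ 0.66.

0.66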